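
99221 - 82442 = 16779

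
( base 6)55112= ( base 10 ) 7604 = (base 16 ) 1db4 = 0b1110110110100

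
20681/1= 20681 = 20681.00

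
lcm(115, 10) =230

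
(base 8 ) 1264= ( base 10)692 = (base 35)JR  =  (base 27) PH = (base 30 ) n2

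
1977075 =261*7575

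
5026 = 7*718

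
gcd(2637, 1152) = 9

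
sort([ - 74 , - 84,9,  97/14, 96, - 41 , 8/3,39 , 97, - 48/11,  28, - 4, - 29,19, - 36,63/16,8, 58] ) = [ - 84,-74,  -  41, - 36, - 29, - 48/11, -4,8/3, 63/16,97/14, 8, 9, 19,  28, 39 , 58,96, 97]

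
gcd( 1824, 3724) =76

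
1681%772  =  137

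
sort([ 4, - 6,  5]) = [ - 6 , 4, 5]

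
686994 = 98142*7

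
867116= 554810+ 312306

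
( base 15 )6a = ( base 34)2W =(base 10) 100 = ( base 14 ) 72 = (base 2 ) 1100100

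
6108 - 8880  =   - 2772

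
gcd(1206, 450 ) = 18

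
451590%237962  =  213628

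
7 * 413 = 2891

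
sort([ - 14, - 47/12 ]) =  [ - 14, - 47/12 ] 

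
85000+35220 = 120220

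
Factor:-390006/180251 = -2^1 * 3^2*17^(-1 )*23^( - 1)*47^1 = -846/391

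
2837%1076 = 685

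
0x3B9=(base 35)r8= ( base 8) 1671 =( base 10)953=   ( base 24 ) 1fh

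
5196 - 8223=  - 3027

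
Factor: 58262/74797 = 2^1*29131^1*74797^( - 1)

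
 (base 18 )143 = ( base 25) fo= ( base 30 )D9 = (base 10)399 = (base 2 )110001111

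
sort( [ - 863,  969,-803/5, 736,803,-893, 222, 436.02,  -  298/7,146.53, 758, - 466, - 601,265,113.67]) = [-893, -863, - 601, - 466, - 803/5,- 298/7, 113.67, 146.53,222, 265,  436.02, 736, 758,803,969 ]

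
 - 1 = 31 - 32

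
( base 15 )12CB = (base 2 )111110110000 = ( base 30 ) 4DQ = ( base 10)4016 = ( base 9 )5452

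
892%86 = 32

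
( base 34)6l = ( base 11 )195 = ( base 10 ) 225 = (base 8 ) 341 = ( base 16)E1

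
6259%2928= 403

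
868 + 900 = 1768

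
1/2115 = 1/2115 =0.00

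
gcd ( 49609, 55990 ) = 1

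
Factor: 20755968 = 2^9*3^1*13513^1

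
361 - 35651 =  - 35290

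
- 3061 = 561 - 3622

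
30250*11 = 332750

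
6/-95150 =  -  3/47575 = -0.00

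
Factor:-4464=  - 2^4*3^2*31^1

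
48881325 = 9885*4945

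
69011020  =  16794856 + 52216164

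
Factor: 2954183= 2954183^1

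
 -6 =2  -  8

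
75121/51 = 1472 + 49/51  =  1472.96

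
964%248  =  220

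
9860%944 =420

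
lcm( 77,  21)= 231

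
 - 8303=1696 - 9999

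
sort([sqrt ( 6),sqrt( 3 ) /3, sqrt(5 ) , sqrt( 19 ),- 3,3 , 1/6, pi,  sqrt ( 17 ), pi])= [ - 3, 1/6, sqrt( 3)/3,  sqrt ( 5 ),sqrt( 6), 3, pi, pi, sqrt (17 ), sqrt( 19 ) ]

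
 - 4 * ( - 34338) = 137352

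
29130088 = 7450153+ 21679935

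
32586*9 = 293274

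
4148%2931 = 1217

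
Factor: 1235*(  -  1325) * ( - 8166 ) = 2^1 * 3^1*5^3*13^1*19^1*53^1*1361^1=13362638250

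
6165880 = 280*22021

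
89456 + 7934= 97390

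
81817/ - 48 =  -1705 + 23/48 = - 1704.52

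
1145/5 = 229 = 229.00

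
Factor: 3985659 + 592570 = 4578229= 101^1*45329^1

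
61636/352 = 175 + 9/88= 175.10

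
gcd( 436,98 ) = 2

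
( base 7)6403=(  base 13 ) 1048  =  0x8D1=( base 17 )7DD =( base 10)2257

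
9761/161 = 60  +  101/161 = 60.63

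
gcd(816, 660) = 12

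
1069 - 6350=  - 5281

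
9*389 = 3501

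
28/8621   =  28/8621 =0.00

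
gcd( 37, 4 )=1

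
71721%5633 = 4125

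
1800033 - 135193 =1664840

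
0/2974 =0  =  0.00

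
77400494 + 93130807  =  170531301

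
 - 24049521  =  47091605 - 71141126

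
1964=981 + 983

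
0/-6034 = 0/1= - 0.00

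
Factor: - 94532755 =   -  5^1*18906551^1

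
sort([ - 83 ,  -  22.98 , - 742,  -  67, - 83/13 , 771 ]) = [ - 742,-83,-67, -22.98,  -  83/13,  771 ]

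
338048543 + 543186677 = 881235220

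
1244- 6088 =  - 4844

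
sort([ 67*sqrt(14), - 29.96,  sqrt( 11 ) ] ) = [ - 29.96,  sqrt( 11 ),67 *sqrt(14 ) ]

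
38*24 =912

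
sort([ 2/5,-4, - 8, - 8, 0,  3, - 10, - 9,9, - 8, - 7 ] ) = [ - 10, - 9, - 8, - 8, - 8, - 7,-4 , 0, 2/5,3, 9]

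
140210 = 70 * 2003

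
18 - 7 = 11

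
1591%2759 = 1591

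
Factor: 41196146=2^1*601^1*34273^1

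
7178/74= 97 =97.00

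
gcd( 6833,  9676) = 1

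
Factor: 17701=31^1*571^1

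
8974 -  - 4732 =13706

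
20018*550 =11009900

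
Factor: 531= 3^2*59^1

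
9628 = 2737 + 6891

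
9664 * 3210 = 31021440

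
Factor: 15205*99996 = 2^2*3^1*5^1*13^1*641^1*3041^1  =  1520439180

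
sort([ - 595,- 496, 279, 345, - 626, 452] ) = [  -  626, - 595 , - 496,279, 345, 452 ] 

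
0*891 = 0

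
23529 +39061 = 62590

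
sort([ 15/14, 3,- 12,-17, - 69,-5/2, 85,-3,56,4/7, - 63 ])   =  [-69, - 63, - 17,  -  12, - 3, - 5/2,  4/7,15/14, 3, 56, 85 ]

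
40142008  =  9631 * 4168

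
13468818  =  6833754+6635064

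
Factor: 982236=2^2*3^1*81853^1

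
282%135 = 12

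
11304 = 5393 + 5911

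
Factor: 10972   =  2^2*13^1*211^1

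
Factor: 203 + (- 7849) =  - 2^1*3823^1 = - 7646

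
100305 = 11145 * 9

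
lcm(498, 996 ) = 996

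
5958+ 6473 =12431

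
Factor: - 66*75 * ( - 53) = 2^1*3^2*5^2*11^1*53^1 = 262350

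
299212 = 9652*31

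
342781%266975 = 75806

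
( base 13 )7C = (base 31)3a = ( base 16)67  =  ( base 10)103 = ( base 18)5d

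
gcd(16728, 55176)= 24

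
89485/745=120 + 17/149 = 120.11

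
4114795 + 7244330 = 11359125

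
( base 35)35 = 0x6E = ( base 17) 68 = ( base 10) 110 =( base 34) 38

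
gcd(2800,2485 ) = 35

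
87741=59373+28368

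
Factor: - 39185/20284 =-2^(-2 )*5^1*11^( - 1)*17^1 = - 85/44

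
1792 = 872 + 920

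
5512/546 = 10 + 2/21 = 10.10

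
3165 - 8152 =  - 4987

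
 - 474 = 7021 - 7495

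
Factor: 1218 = 2^1*3^1*7^1 * 29^1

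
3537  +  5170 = 8707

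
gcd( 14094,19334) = 2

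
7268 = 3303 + 3965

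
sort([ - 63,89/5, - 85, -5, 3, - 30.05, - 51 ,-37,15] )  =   [ - 85, - 63, - 51, - 37,-30.05 , - 5,3,15,89/5]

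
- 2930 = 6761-9691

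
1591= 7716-6125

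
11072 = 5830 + 5242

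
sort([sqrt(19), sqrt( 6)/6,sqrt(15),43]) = [sqrt( 6)/6, sqrt(15), sqrt(19),43 ]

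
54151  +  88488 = 142639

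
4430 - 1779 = 2651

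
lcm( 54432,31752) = 381024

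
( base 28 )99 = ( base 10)261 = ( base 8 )405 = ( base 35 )7G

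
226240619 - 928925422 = -702684803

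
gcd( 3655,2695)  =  5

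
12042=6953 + 5089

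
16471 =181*91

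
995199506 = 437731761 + 557467745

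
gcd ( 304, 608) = 304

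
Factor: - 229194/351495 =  - 2^1*5^( - 1)*7^1*17^1* 73^( - 1) = - 238/365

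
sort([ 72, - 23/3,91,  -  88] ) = [ - 88,  -  23/3,72, 91] 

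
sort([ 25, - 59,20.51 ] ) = [ - 59, 20.51,25 ]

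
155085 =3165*49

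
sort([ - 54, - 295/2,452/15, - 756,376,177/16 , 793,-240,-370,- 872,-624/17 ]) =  [ - 872, - 756, - 370,-240, - 295/2,-54, - 624/17, 177/16,452/15,376, 793 ] 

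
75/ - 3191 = -1 +3116/3191=- 0.02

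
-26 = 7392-7418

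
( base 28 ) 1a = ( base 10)38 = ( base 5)123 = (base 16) 26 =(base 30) 18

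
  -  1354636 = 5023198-6377834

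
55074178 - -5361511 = 60435689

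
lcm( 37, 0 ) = 0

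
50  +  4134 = 4184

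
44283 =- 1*( - 44283)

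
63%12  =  3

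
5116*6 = 30696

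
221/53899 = 221/53899 = 0.00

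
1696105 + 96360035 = 98056140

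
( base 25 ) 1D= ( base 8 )46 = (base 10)38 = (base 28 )1A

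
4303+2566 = 6869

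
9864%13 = 10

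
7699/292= 7699/292= 26.37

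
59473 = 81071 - 21598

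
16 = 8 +8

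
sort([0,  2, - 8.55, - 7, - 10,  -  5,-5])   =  [ - 10, - 8.55, - 7,-5,-5,0,2 ]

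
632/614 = 1 + 9/307=1.03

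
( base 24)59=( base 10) 129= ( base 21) 63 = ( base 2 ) 10000001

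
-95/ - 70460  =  19/14092  =  0.00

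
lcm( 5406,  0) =0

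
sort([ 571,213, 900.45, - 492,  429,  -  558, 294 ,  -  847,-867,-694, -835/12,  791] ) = [-867, - 847,- 694, - 558 , - 492,-835/12, 213, 294, 429, 571, 791,  900.45]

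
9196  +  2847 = 12043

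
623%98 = 35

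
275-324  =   - 49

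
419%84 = 83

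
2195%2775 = 2195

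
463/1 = 463 = 463.00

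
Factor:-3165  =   - 3^1*5^1 * 211^1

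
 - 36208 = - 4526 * 8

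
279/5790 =93/1930 = 0.05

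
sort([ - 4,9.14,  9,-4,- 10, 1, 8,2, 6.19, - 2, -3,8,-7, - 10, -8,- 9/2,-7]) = [ - 10,-10,-8,-7,-7, - 9/2, - 4, - 4,-3,  -  2,1,2, 6.19,8,8,9, 9.14] 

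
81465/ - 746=-81465/746 = - 109.20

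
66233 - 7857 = 58376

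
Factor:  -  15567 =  -3^1* 5189^1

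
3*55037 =165111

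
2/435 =2/435 = 0.00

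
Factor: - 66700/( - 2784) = 575/24 = 2^( - 3)* 3^( - 1)*5^2 *23^1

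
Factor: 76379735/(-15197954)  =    -  2^ ( - 1)*5^1*101^1*397^(-1 )*19141^ (-1 )*151247^1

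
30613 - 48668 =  - 18055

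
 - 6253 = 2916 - 9169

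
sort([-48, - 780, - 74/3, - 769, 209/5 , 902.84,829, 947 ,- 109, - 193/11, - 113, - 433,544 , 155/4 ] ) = [ - 780 , - 769 , - 433, - 113, - 109,  -  48,-74/3, - 193/11,  155/4, 209/5 , 544, 829,902.84 , 947 ]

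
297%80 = 57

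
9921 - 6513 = 3408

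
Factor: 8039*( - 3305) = -5^1*661^1*8039^1=- 26568895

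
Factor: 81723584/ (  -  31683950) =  - 40861792/15841975 = - 2^5 *5^ ( - 2)*29^( - 1 )*1039^1*1229^1*21851^( - 1 ) 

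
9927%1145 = 767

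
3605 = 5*721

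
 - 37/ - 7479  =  37/7479 = 0.00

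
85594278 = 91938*931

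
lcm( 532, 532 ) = 532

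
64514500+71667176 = 136181676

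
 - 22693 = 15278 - 37971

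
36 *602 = 21672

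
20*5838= 116760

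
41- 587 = -546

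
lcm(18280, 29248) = 146240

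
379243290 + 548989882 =928233172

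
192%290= 192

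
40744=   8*5093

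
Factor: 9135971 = 13^2 * 54059^1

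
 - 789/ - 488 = 789/488 = 1.62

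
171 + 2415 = 2586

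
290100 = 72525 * 4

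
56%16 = 8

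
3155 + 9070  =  12225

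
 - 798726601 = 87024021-885750622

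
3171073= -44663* (-71) 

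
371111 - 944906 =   -  573795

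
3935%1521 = 893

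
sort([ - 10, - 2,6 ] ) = [-10 ,-2, 6] 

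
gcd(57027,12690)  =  3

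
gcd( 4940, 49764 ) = 52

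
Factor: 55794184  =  2^3* 19^1*593^1*619^1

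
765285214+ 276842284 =1042127498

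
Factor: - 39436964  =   - 2^2*7^2*201209^1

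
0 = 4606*0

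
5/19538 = 5/19538  =  0.00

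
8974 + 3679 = 12653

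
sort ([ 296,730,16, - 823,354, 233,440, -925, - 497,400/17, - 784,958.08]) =[ - 925, - 823 , -784, - 497,16, 400/17,233, 296, 354,440,730,  958.08]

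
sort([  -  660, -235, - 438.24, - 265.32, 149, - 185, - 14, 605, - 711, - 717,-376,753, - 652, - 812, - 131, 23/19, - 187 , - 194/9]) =[ - 812, - 717, - 711, -660, - 652,  -  438.24, - 376, - 265.32, - 235, -187, - 185, - 131, - 194/9, - 14,23/19,  149,605, 753]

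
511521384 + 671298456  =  1182819840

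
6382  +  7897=14279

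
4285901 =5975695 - 1689794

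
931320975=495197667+436123308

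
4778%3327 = 1451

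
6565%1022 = 433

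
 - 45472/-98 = 464/1 = 464.00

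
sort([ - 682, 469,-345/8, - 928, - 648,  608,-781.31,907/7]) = [ - 928, - 781.31,-682, - 648, - 345/8, 907/7, 469, 608]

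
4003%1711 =581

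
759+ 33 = 792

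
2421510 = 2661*910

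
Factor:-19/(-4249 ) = 7^ ( - 1 )  *  19^1 * 607^( -1 ) 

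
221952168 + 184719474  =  406671642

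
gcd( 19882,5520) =2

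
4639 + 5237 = 9876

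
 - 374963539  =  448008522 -822972061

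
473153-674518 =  - 201365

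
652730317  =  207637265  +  445093052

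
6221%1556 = 1553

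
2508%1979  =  529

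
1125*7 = 7875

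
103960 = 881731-777771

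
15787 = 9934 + 5853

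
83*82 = 6806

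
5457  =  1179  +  4278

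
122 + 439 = 561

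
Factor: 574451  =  41^1*14011^1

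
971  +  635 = 1606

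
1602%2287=1602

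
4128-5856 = -1728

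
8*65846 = 526768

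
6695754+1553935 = 8249689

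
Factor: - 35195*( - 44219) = 5^1*7^1*6317^1*7039^1 = 1556287705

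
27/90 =3/10  =  0.30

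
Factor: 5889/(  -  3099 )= - 1963/1033 = -13^1*151^1*1033^( -1) 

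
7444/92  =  80 + 21/23  =  80.91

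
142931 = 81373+61558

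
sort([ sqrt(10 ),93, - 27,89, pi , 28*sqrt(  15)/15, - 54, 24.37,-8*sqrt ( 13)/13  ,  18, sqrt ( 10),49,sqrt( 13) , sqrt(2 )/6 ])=[- 54, - 27,-8 *sqrt(13) /13,  sqrt( 2)/6, pi, sqrt( 10) , sqrt(10),  sqrt( 13), 28*sqrt (15)/15, 18, 24.37, 49,  89, 93] 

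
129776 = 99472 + 30304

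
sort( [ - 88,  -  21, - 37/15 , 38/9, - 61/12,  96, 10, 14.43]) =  [ - 88, - 21, - 61/12, - 37/15, 38/9,10,  14.43, 96]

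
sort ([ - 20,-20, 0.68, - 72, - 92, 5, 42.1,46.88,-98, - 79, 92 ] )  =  [-98,-92, - 79,-72, - 20, -20, 0.68 , 5, 42.1, 46.88,92]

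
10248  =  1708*6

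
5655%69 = 66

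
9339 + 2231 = 11570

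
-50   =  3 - 53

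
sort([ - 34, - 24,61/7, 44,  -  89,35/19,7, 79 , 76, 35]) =[-89,  -  34, - 24,35/19,  7, 61/7, 35, 44,76,79 ] 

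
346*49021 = 16961266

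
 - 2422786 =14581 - 2437367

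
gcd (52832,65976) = 8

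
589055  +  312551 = 901606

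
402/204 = 1+33/34 = 1.97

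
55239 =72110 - 16871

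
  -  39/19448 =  - 3/1496 = - 0.00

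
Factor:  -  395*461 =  - 182095 = - 5^1*79^1*461^1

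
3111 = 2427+684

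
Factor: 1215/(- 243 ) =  -5 = - 5^1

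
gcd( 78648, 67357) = 1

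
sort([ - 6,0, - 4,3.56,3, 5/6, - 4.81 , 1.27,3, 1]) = [ - 6 ,-4.81, - 4,  0,5/6,  1,1.27,3, 3,3.56]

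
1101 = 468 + 633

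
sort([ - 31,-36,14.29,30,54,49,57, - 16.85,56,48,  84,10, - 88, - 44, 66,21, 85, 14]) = [ - 88,-44, -36,-31, - 16.85,10,14, 14.29,21, 30,48 , 49, 54,56,57 , 66,84,85]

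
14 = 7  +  7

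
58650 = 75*782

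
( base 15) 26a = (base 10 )550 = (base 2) 1000100110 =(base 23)10L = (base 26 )L4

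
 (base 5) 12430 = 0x3de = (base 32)UU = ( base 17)374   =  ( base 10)990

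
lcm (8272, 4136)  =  8272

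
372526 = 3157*118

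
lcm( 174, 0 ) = 0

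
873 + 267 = 1140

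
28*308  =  8624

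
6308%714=596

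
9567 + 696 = 10263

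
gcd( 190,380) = 190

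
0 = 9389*0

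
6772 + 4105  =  10877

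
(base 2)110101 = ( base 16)35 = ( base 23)27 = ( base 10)53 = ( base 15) 38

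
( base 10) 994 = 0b1111100010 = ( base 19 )2e6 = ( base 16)3e2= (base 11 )824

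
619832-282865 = 336967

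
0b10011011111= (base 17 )456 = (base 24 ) 23n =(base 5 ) 14442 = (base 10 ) 1247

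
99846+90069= 189915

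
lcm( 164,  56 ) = 2296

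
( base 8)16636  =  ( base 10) 7582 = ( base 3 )101101211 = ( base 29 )90D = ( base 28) 9IM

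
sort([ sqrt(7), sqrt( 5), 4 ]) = [ sqrt( 5),sqrt ( 7 ), 4 ] 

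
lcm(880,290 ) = 25520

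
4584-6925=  - 2341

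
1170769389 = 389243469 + 781525920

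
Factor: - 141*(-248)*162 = 2^4 * 3^5*31^1*47^1  =  5664816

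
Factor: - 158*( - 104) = 16432 = 2^4*13^1*79^1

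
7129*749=5339621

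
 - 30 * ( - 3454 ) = 103620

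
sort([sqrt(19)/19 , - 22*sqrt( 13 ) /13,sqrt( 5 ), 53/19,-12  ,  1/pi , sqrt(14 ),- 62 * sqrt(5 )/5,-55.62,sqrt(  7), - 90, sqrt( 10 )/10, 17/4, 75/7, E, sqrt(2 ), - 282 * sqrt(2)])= [ - 282*sqrt(2 ), - 90, - 55.62, - 62*sqrt( 5)/5, - 12,-22 * sqrt(13 )/13,sqrt( 19 ) /19,sqrt ( 10 )/10,1/pi, sqrt( 2), sqrt(5), sqrt( 7),E, 53/19, sqrt( 14 ),  17/4, 75/7]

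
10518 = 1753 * 6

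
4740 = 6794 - 2054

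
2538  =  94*27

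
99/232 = 99/232 = 0.43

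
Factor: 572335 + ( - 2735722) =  - 2163387 = -3^1*721129^1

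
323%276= 47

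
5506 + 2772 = 8278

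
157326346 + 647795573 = 805121919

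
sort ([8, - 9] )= [-9, 8]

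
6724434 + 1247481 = 7971915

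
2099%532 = 503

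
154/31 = 154/31 = 4.97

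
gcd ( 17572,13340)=92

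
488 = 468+20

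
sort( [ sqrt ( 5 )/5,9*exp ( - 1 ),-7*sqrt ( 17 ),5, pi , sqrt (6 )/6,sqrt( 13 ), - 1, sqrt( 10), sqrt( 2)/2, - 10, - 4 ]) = [ - 7* sqrt( 17 ), - 10,-4,-1, sqrt(6) /6 , sqrt ( 5)/5,sqrt(2 ) /2,pi,sqrt (10), 9*exp( - 1 )  ,  sqrt( 13), 5]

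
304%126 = 52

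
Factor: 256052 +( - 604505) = -3^2*7^1*5531^1 = - 348453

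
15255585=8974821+6280764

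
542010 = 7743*70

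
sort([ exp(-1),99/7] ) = [ exp( - 1),99/7]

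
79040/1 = 79040= 79040.00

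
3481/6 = 3481/6 = 580.17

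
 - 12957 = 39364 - 52321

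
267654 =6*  44609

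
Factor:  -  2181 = -3^1*727^1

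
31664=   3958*8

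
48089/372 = 129 + 101/372 = 129.27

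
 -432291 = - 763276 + 330985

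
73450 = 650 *113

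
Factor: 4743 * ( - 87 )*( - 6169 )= 2545582329 = 3^3 * 17^1*29^1*31^2*199^1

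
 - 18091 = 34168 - 52259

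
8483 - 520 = 7963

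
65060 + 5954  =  71014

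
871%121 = 24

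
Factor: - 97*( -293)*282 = 2^1*3^1*47^1*97^1*293^1   =  8014722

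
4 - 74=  - 70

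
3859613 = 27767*139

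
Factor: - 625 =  - 5^4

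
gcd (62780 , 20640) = 860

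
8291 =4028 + 4263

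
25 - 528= - 503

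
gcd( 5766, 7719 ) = 93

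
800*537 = 429600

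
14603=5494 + 9109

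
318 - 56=262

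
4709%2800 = 1909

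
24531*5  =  122655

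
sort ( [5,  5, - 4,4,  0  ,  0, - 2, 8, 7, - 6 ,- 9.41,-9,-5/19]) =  [  -  9.41, - 9, - 6, - 4, - 2, - 5/19,  0, 0, 4,5,5 , 7, 8]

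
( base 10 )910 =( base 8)1616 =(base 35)Q0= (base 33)RJ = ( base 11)758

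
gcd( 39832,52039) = 13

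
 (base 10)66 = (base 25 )2G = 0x42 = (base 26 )2E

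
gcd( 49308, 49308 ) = 49308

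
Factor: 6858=2^1*3^3*127^1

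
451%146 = 13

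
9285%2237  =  337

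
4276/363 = 4276/363= 11.78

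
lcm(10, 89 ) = 890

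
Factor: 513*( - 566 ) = -290358 = - 2^1*3^3*19^1*283^1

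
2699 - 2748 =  - 49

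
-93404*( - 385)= 35960540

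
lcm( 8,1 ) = 8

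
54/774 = 3/43= 0.07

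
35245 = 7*5035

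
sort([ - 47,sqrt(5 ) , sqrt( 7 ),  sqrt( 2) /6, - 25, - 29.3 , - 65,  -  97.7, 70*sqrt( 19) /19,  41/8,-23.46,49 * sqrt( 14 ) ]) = [ - 97.7, - 65 , - 47, - 29.3, -25, - 23.46,sqrt(2) /6,sqrt( 5), sqrt(7 ),  41/8, 70*sqrt(  19)/19, 49*sqrt( 14 )]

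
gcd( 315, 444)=3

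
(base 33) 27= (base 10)73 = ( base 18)41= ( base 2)1001001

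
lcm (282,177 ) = 16638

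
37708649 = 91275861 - 53567212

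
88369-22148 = 66221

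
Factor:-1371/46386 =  - 2^(- 1 )*3^( - 2)*457^1*859^( - 1 ) = -457/15462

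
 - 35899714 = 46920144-82819858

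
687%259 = 169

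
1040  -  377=663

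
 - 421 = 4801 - 5222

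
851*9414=8011314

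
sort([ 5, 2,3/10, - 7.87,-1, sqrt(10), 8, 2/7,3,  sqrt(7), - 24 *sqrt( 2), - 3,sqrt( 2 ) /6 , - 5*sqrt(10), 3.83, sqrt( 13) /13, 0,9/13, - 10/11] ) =[ - 24* sqrt( 2 ) ,  -  5*sqrt(10), - 7.87, - 3, - 1, - 10/11,0,sqrt( 2)/6,sqrt ( 13)/13,2/7,  3/10,9/13,2,sqrt( 7), 3,sqrt(10), 3.83 , 5 , 8 ]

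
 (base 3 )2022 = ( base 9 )68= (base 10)62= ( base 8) 76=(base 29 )24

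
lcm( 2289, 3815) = 11445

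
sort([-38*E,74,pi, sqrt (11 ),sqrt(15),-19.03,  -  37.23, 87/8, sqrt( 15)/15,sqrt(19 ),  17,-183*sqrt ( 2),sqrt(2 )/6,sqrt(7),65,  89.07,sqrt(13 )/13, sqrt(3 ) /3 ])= [ - 183 * sqrt( 2), - 38*E, - 37.23,  -  19.03 , sqrt ( 2)/6, sqrt ( 15 )/15, sqrt ( 13 )/13, sqrt ( 3)/3 , sqrt ( 7 ) , pi, sqrt ( 11 ), sqrt (15 ),sqrt( 19), 87/8, 17, 65,74, 89.07 ]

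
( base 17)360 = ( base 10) 969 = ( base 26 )1B7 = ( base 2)1111001001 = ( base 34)SH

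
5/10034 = 5/10034 = 0.00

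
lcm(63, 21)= 63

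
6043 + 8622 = 14665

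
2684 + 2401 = 5085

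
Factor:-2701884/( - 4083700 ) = 675471/1020925 = 3^1*5^( - 2)*97^( - 1)*421^( - 1) * 225157^1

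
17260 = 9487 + 7773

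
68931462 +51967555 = 120899017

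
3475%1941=1534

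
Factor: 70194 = 2^1*3^1*11699^1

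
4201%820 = 101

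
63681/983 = 63681/983=64.78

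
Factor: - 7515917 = -23^1*326779^1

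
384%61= 18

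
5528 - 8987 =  - 3459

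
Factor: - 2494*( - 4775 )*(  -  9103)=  - 108406261550 = - 2^1*5^2*29^1*43^1*191^1 * 9103^1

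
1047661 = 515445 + 532216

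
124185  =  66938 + 57247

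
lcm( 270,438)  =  19710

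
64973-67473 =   -  2500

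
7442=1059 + 6383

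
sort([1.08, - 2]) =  [  -  2,1.08]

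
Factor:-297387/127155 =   -  3^1*5^( - 1 ) * 7^( - 2)*191^1  =  - 573/245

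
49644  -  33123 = 16521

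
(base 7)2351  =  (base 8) 1545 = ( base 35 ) OT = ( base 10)869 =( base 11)720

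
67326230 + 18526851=85853081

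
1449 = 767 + 682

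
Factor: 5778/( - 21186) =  - 3/11 = - 3^1 * 11^( - 1)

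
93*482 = 44826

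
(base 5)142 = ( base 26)1L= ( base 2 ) 101111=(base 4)233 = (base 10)47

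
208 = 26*8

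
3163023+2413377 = 5576400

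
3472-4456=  - 984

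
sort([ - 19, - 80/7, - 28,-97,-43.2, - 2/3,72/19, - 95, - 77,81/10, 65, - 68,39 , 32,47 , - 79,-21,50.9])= [ -97, - 95, - 79, - 77, - 68, - 43.2, - 28, - 21,-19, - 80/7, - 2/3,72/19, 81/10,32,  39,47,50.9, 65 ]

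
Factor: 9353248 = 2^5*41^1*7129^1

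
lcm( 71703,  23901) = 71703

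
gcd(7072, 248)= 8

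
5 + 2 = 7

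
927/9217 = 927/9217=0.10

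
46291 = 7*6613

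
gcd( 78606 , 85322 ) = 2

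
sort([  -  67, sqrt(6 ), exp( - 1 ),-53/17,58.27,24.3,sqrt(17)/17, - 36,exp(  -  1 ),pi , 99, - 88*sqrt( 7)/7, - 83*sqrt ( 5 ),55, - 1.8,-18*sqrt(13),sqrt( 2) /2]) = [-83*sqrt(5 ), - 67, - 18*sqrt(13) , - 36, - 88*sqrt (7) /7, - 53/17, - 1.8,  sqrt( 17 ) /17,exp( - 1),exp( - 1), sqrt( 2)/2, sqrt ( 6 ),pi,24.3,55,58.27, 99]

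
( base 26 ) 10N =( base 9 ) 856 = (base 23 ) 179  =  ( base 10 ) 699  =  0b1010111011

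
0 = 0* 347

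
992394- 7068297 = -6075903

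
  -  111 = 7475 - 7586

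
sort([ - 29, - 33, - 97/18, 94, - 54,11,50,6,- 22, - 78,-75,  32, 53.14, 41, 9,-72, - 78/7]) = [ - 78, - 75, - 72,-54,-33, - 29, - 22, - 78/7, - 97/18,6, 9,  11, 32, 41,50, 53.14, 94 ]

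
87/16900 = 87/16900 = 0.01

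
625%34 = 13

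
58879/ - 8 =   -  7360+1/8 = -  7359.88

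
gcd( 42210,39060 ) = 630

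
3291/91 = 36 + 15/91 = 36.16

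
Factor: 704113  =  151^1*4663^1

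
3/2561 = 3/2561  =  0.00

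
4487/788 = 4487/788 = 5.69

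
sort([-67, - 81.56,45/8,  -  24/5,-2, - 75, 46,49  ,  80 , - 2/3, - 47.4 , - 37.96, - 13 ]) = [ - 81.56, - 75, - 67 , -47.4, - 37.96, - 13,  -  24/5,- 2, - 2/3,45/8, 46,49,80]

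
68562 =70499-1937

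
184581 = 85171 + 99410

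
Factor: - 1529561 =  - 11^2*12641^1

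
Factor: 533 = 13^1 *41^1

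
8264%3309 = 1646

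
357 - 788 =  - 431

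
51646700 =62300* 829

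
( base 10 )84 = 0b1010100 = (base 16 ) 54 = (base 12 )70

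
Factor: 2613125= 5^4*37^1*113^1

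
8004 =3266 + 4738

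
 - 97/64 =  - 2+31/64 = - 1.52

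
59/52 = 1+ 7/52 = 1.13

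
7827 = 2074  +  5753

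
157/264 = 157/264 = 0.59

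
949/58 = 16  +  21/58 = 16.36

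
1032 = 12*86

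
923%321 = 281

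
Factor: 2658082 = 2^1*7^1*29^1* 6547^1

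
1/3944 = 1/3944 = 0.00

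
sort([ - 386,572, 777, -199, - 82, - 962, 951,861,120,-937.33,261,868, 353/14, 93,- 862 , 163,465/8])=[ - 962  , - 937.33,-862,-386,-199,  -  82,  353/14 , 465/8, 93, 120 , 163  ,  261,572, 777,861,  868, 951]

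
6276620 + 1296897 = 7573517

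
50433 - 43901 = 6532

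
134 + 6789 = 6923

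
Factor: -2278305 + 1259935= -2^1*5^1*101837^1  =  -1018370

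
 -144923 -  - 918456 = 773533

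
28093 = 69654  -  41561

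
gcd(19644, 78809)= 1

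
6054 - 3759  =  2295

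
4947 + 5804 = 10751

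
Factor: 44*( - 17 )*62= -2^3*11^1*17^1* 31^1  =  -46376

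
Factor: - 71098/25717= -2^1*19^1*1871^1*25717^(-1)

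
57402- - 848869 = 906271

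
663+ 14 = 677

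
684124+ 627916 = 1312040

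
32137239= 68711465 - 36574226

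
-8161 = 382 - 8543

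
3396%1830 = 1566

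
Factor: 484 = 2^2* 11^2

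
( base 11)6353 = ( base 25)db7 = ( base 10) 8407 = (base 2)10000011010111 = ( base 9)12471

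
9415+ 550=9965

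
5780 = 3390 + 2390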